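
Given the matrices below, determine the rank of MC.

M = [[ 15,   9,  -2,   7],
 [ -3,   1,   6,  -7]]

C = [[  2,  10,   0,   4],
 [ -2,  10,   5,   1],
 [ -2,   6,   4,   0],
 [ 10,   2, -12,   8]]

First compute MC:
[[ 86, 242, -47, 125],
 [-90,   2, 113, -67]]
Now row reduce the product.
R2 ← R2 + (45/43)·R1: [0, 10976/43, 2744/43, 2744/43]
2 nonzero rows, so rank(MC) = 2.

2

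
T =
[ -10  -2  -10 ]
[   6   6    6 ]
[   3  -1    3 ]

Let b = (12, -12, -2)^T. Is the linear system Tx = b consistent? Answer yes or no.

yes

Row reduce the augmented matrix [T | b].
R2 ← R2 + (3/5)·R1: [0, 24/5, 0, -24/5]
R3 ← R3 + (3/10)·R1: [0, -8/5, 0, 8/5]
R3 ← R3 + (1/3)·R2: [0, 0, 0, 0]
The echelon form has 2 nonzero rows, and every pivot lies in the first 3 columns, so rank(T) = rank([T|b]) = 2.
The system is consistent.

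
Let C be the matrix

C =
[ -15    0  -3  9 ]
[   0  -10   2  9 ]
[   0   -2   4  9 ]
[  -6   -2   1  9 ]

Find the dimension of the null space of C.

1

Row reduce to echelon form.
R4 ← R4 − (2/5)·R1: [0, -2, 11/5, 27/5]
R3 ← R3 − (1/5)·R2: [0, 0, 18/5, 36/5]
R4 ← R4 − (1/5)·R2: [0, 0, 9/5, 18/5]
R4 ← R4 − (1/2)·R3: [0, 0, 0, 0]
3 nonzero rows, so rank(C) = 3.
C has 4 columns; by rank–nullity, nullity = 4 − 3 = 1.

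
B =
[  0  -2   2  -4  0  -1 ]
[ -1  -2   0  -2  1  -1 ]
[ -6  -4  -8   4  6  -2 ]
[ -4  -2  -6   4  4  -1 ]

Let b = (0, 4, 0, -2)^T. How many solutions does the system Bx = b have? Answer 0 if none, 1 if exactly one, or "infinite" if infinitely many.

0

Row reduce the augmented matrix [B | b].
Swap R1 ↔ R2
R3 ← R3 − (6)·R1: [0, 8, -8, 16, 0, 4, -24]
R4 ← R4 − (4)·R1: [0, 6, -6, 12, 0, 3, -18]
R3 ← R3 + (4)·R2: [0, 0, 0, 0, 0, 0, -24]
R4 ← R4 + (3)·R2: [0, 0, 0, 0, 0, 0, -18]
R4 ← R4 − (3/4)·R3: [0, 0, 0, 0, 0, 0, 0]
The echelon form has 3 nonzero rows; the last pivot sits in the augmented column, so rank(B) = 2 but rank([B|b]) = 3.
Since the ranks differ, the system is inconsistent.
It has no solutions.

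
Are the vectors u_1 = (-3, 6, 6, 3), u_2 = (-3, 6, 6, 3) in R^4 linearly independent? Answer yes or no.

Form the matrix with these vectors as rows and row reduce.
R2 ← R2 − R1: [0, 0, 0, 0]
1 nonzero row, so the 2 vectors span a space of dimension 1.
Since 1 < 2, the vectors are linearly dependent.

no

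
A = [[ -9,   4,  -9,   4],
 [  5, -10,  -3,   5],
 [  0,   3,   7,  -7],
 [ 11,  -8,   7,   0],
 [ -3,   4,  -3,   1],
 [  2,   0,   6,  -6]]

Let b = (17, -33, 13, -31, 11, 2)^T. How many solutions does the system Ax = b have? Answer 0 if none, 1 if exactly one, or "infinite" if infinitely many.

1

Row reduce the augmented matrix [A | b].
R2 ← R2 + (5/9)·R1: [0, -70/9, -8, 65/9, -212/9]
R4 ← R4 + (11/9)·R1: [0, -28/9, -4, 44/9, -92/9]
R5 ← R5 − (1/3)·R1: [0, 8/3, 0, -1/3, 16/3]
R6 ← R6 + (2/9)·R1: [0, 8/9, 4, -46/9, 52/9]
R3 ← R3 + (27/70)·R2: [0, 0, 137/35, -59/14, 137/35]
R4 ← R4 − (2/5)·R2: [0, 0, -4/5, 2, -4/5]
R5 ← R5 + (12/35)·R2: [0, 0, -96/35, 15/7, -96/35]
R6 ← R6 + (4/35)·R2: [0, 0, 108/35, -30/7, 108/35]
R4 ← R4 + (28/137)·R3: [0, 0, 0, 156/137, 0]
R5 ← R5 + (96/137)·R3: [0, 0, 0, -111/137, 0]
R6 ← R6 − (108/137)·R3: [0, 0, 0, -132/137, 0]
R5 ← R5 + (37/52)·R4: [0, 0, 0, 0, 0]
R6 ← R6 + (11/13)·R4: [0, 0, 0, 0, 0]
The echelon form has 4 nonzero rows, and every pivot lies in the first 4 columns, so rank(A) = rank([A|b]) = 4.
The system is consistent.
rank = 4 = number of unknowns, so the solution is unique.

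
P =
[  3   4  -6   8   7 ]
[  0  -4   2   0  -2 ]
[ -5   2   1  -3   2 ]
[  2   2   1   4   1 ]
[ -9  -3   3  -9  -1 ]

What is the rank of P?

Row reduce to echelon form.
R3 ← R3 + (5/3)·R1: [0, 26/3, -9, 31/3, 41/3]
R4 ← R4 − (2/3)·R1: [0, -2/3, 5, -4/3, -11/3]
R5 ← R5 + (3)·R1: [0, 9, -15, 15, 20]
R3 ← R3 + (13/6)·R2: [0, 0, -14/3, 31/3, 28/3]
R4 ← R4 − (1/6)·R2: [0, 0, 14/3, -4/3, -10/3]
R5 ← R5 + (9/4)·R2: [0, 0, -21/2, 15, 31/2]
R4 ← R4 + R3: [0, 0, 0, 9, 6]
R5 ← R5 − (9/4)·R3: [0, 0, 0, -33/4, -11/2]
R5 ← R5 + (11/12)·R4: [0, 0, 0, 0, 0]
Echelon form has 4 nonzero rows, so rank(P) = 4.

4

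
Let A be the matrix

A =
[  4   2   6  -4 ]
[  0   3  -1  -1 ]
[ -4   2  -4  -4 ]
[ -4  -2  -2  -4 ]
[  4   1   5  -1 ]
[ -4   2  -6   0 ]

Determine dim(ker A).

1

Row reduce to echelon form.
R3 ← R3 + R1: [0, 4, 2, -8]
R4 ← R4 + R1: [0, 0, 4, -8]
R5 ← R5 − R1: [0, -1, -1, 3]
R6 ← R6 + R1: [0, 4, 0, -4]
R3 ← R3 − (4/3)·R2: [0, 0, 10/3, -20/3]
R5 ← R5 + (1/3)·R2: [0, 0, -4/3, 8/3]
R6 ← R6 − (4/3)·R2: [0, 0, 4/3, -8/3]
R4 ← R4 − (6/5)·R3: [0, 0, 0, 0]
R5 ← R5 + (2/5)·R3: [0, 0, 0, 0]
R6 ← R6 − (2/5)·R3: [0, 0, 0, 0]
3 nonzero rows, so rank(A) = 3.
A has 4 columns; by rank–nullity, nullity = 4 − 3 = 1.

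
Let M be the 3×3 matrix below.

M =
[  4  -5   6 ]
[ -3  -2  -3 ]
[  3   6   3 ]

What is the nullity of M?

Row reduce to echelon form.
R2 ← R2 + (3/4)·R1: [0, -23/4, 3/2]
R3 ← R3 − (3/4)·R1: [0, 39/4, -3/2]
R3 ← R3 + (39/23)·R2: [0, 0, 24/23]
3 nonzero rows, so rank(M) = 3.
M has 3 columns; by rank–nullity, nullity = 3 − 3 = 0.

0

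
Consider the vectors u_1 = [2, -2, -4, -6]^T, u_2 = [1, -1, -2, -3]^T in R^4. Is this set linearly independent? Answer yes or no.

no

Form the matrix with these vectors as rows and row reduce.
R2 ← R2 − (1/2)·R1: [0, 0, 0, 0]
1 nonzero row, so the 2 vectors span a space of dimension 1.
Since 1 < 2, the vectors are linearly dependent.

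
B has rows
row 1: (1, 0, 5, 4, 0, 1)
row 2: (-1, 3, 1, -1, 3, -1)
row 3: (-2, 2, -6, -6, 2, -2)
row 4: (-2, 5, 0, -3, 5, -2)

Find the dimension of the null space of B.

4

Row reduce to echelon form.
R2 ← R2 + R1: [0, 3, 6, 3, 3, 0]
R3 ← R3 + (2)·R1: [0, 2, 4, 2, 2, 0]
R4 ← R4 + (2)·R1: [0, 5, 10, 5, 5, 0]
R3 ← R3 − (2/3)·R2: [0, 0, 0, 0, 0, 0]
R4 ← R4 − (5/3)·R2: [0, 0, 0, 0, 0, 0]
2 nonzero rows, so rank(B) = 2.
B has 6 columns; by rank–nullity, nullity = 6 − 2 = 4.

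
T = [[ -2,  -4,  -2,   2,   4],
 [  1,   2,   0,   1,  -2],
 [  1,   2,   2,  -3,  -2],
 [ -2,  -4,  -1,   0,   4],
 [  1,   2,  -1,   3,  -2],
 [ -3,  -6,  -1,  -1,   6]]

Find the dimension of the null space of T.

3

Row reduce to echelon form.
R2 ← R2 + (1/2)·R1: [0, 0, -1, 2, 0]
R3 ← R3 + (1/2)·R1: [0, 0, 1, -2, 0]
R4 ← R4 − R1: [0, 0, 1, -2, 0]
R5 ← R5 + (1/2)·R1: [0, 0, -2, 4, 0]
R6 ← R6 − (3/2)·R1: [0, 0, 2, -4, 0]
R3 ← R3 + R2: [0, 0, 0, 0, 0]
R4 ← R4 + R2: [0, 0, 0, 0, 0]
R5 ← R5 − (2)·R2: [0, 0, 0, 0, 0]
R6 ← R6 + (2)·R2: [0, 0, 0, 0, 0]
2 nonzero rows, so rank(T) = 2.
T has 5 columns; by rank–nullity, nullity = 5 − 2 = 3.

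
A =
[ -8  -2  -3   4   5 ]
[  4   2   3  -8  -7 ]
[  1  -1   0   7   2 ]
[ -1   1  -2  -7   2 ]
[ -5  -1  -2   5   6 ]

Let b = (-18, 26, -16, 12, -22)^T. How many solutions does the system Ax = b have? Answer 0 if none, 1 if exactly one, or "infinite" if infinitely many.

infinite

Row reduce the augmented matrix [A | b].
R2 ← R2 + (1/2)·R1: [0, 1, 3/2, -6, -9/2, 17]
R3 ← R3 + (1/8)·R1: [0, -5/4, -3/8, 15/2, 21/8, -73/4]
R4 ← R4 − (1/8)·R1: [0, 5/4, -13/8, -15/2, 11/8, 57/4]
R5 ← R5 − (5/8)·R1: [0, 1/4, -1/8, 5/2, 23/8, -43/4]
R3 ← R3 + (5/4)·R2: [0, 0, 3/2, 0, -3, 3]
R4 ← R4 − (5/4)·R2: [0, 0, -7/2, 0, 7, -7]
R5 ← R5 − (1/4)·R2: [0, 0, -1/2, 4, 4, -15]
R4 ← R4 + (7/3)·R3: [0, 0, 0, 0, 0, 0]
R5 ← R5 + (1/3)·R3: [0, 0, 0, 4, 3, -14]
Swap R4 ↔ R5
The echelon form has 4 nonzero rows, and every pivot lies in the first 5 columns, so rank(A) = rank([A|b]) = 4.
The system is consistent.
rank = 4 < 5 unknowns, so there are infinitely many solutions.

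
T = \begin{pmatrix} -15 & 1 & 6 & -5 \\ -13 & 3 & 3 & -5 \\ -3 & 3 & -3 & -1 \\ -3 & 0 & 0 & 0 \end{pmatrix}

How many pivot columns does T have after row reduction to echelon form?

3

Row reduce to echelon form.
R2 ← R2 − (13/15)·R1: [0, 32/15, -11/5, -2/3]
R3 ← R3 − (1/5)·R1: [0, 14/5, -21/5, 0]
R4 ← R4 − (1/5)·R1: [0, -1/5, -6/5, 1]
R3 ← R3 − (21/16)·R2: [0, 0, -21/16, 7/8]
R4 ← R4 + (3/32)·R2: [0, 0, -45/32, 15/16]
R4 ← R4 − (15/14)·R3: [0, 0, 0, 0]
Echelon form has 3 nonzero rows, so rank(T) = 3.
Each nonzero row contributes one pivot column: 3 pivot columns.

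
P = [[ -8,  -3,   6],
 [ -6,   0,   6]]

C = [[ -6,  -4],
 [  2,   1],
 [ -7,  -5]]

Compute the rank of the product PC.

2

First compute PC:
[[  0,  -1],
 [ -6,  -6]]
Now row reduce the product.
Swap R1 ↔ R2
2 nonzero rows, so rank(PC) = 2.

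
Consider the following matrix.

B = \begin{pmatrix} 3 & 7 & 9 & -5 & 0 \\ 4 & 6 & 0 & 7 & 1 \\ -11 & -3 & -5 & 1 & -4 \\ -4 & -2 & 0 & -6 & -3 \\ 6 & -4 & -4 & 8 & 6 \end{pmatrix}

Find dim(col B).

Row reduce to echelon form.
R2 ← R2 − (4/3)·R1: [0, -10/3, -12, 41/3, 1]
R3 ← R3 + (11/3)·R1: [0, 68/3, 28, -52/3, -4]
R4 ← R4 + (4/3)·R1: [0, 22/3, 12, -38/3, -3]
R5 ← R5 − (2)·R1: [0, -18, -22, 18, 6]
R3 ← R3 + (34/5)·R2: [0, 0, -268/5, 378/5, 14/5]
R4 ← R4 + (11/5)·R2: [0, 0, -72/5, 87/5, -4/5]
R5 ← R5 − (27/5)·R2: [0, 0, 214/5, -279/5, 3/5]
R4 ← R4 − (18/67)·R3: [0, 0, 0, -195/67, -104/67]
R5 ← R5 + (107/134)·R3: [0, 0, 0, 306/67, 190/67]
R5 ← R5 + (102/65)·R4: [0, 0, 0, 0, 2/5]
Echelon form has 5 nonzero rows, so rank(B) = 5.
The column space has dimension equal to the rank: 5.

5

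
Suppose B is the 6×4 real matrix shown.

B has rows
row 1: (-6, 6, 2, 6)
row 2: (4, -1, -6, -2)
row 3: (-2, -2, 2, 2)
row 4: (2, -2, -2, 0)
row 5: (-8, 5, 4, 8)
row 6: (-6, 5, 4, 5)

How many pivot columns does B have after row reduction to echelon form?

4

Row reduce to echelon form.
R2 ← R2 + (2/3)·R1: [0, 3, -14/3, 2]
R3 ← R3 − (1/3)·R1: [0, -4, 4/3, 0]
R4 ← R4 + (1/3)·R1: [0, 0, -4/3, 2]
R5 ← R5 − (4/3)·R1: [0, -3, 4/3, 0]
R6 ← R6 − R1: [0, -1, 2, -1]
R3 ← R3 + (4/3)·R2: [0, 0, -44/9, 8/3]
R5 ← R5 + R2: [0, 0, -10/3, 2]
R6 ← R6 + (1/3)·R2: [0, 0, 4/9, -1/3]
R4 ← R4 − (3/11)·R3: [0, 0, 0, 14/11]
R5 ← R5 − (15/22)·R3: [0, 0, 0, 2/11]
R6 ← R6 + (1/11)·R3: [0, 0, 0, -1/11]
R5 ← R5 − (1/7)·R4: [0, 0, 0, 0]
R6 ← R6 + (1/14)·R4: [0, 0, 0, 0]
Echelon form has 4 nonzero rows, so rank(B) = 4.
Each nonzero row contributes one pivot column: 4 pivot columns.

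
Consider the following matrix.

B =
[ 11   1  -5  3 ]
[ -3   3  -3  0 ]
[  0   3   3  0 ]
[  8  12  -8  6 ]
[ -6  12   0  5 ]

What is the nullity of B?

0

Row reduce to echelon form.
R2 ← R2 + (3/11)·R1: [0, 36/11, -48/11, 9/11]
R4 ← R4 − (8/11)·R1: [0, 124/11, -48/11, 42/11]
R5 ← R5 + (6/11)·R1: [0, 138/11, -30/11, 73/11]
R3 ← R3 − (11/12)·R2: [0, 0, 7, -3/4]
R4 ← R4 − (31/9)·R2: [0, 0, 32/3, 1]
R5 ← R5 − (23/6)·R2: [0, 0, 14, 7/2]
R4 ← R4 − (32/21)·R3: [0, 0, 0, 15/7]
R5 ← R5 − (2)·R3: [0, 0, 0, 5]
R5 ← R5 − (7/3)·R4: [0, 0, 0, 0]
4 nonzero rows, so rank(B) = 4.
B has 4 columns; by rank–nullity, nullity = 4 − 4 = 0.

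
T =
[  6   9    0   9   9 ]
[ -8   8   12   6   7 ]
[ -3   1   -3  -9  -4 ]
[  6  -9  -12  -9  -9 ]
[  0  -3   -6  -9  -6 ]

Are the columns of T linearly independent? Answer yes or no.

no

Row reduce T to echelon form.
R2 ← R2 + (4/3)·R1: [0, 20, 12, 18, 19]
R3 ← R3 + (1/2)·R1: [0, 11/2, -3, -9/2, 1/2]
R4 ← R4 − R1: [0, -18, -12, -18, -18]
R3 ← R3 − (11/40)·R2: [0, 0, -63/10, -189/20, -189/40]
R4 ← R4 + (9/10)·R2: [0, 0, -6/5, -9/5, -9/10]
R5 ← R5 + (3/20)·R2: [0, 0, -21/5, -63/10, -63/20]
R4 ← R4 − (4/21)·R3: [0, 0, 0, 0, 0]
R5 ← R5 − (2/3)·R3: [0, 0, 0, 0, 0]
3 pivots among 5 columns.
Only 3 < 5 pivot columns, so the columns are linearly dependent.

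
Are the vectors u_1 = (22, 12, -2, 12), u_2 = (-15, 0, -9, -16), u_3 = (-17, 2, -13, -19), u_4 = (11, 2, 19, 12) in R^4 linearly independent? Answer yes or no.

yes

Form the matrix with these vectors as rows and row reduce.
R2 ← R2 + (15/22)·R1: [0, 90/11, -114/11, -86/11]
R3 ← R3 + (17/22)·R1: [0, 124/11, -160/11, -107/11]
R4 ← R4 − (1/2)·R1: [0, -4, 20, 6]
R3 ← R3 − (62/45)·R2: [0, 0, -4/15, 47/45]
R4 ← R4 + (22/45)·R2: [0, 0, 224/15, 98/45]
R4 ← R4 + (56)·R3: [0, 0, 0, 182/3]
4 nonzero rows, so the 4 vectors span a space of dimension 4.
Since 4 = 4, the vectors are linearly independent.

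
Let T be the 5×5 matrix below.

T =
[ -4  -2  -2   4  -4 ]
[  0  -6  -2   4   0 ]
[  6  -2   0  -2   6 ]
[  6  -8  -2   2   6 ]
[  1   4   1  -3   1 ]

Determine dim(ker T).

Row reduce to echelon form.
R3 ← R3 + (3/2)·R1: [0, -5, -3, 4, 0]
R4 ← R4 + (3/2)·R1: [0, -11, -5, 8, 0]
R5 ← R5 + (1/4)·R1: [0, 7/2, 1/2, -2, 0]
R3 ← R3 − (5/6)·R2: [0, 0, -4/3, 2/3, 0]
R4 ← R4 − (11/6)·R2: [0, 0, -4/3, 2/3, 0]
R5 ← R5 + (7/12)·R2: [0, 0, -2/3, 1/3, 0]
R4 ← R4 − R3: [0, 0, 0, 0, 0]
R5 ← R5 − (1/2)·R3: [0, 0, 0, 0, 0]
3 nonzero rows, so rank(T) = 3.
T has 5 columns; by rank–nullity, nullity = 5 − 3 = 2.

2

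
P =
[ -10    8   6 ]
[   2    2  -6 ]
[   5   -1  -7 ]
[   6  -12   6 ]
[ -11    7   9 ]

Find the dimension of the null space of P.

Row reduce to echelon form.
R2 ← R2 + (1/5)·R1: [0, 18/5, -24/5]
R3 ← R3 + (1/2)·R1: [0, 3, -4]
R4 ← R4 + (3/5)·R1: [0, -36/5, 48/5]
R5 ← R5 − (11/10)·R1: [0, -9/5, 12/5]
R3 ← R3 − (5/6)·R2: [0, 0, 0]
R4 ← R4 + (2)·R2: [0, 0, 0]
R5 ← R5 + (1/2)·R2: [0, 0, 0]
2 nonzero rows, so rank(P) = 2.
P has 3 columns; by rank–nullity, nullity = 3 − 2 = 1.

1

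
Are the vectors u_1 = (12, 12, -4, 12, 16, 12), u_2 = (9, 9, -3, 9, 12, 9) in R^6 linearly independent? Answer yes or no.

Form the matrix with these vectors as rows and row reduce.
R2 ← R2 − (3/4)·R1: [0, 0, 0, 0, 0, 0]
1 nonzero row, so the 2 vectors span a space of dimension 1.
Since 1 < 2, the vectors are linearly dependent.

no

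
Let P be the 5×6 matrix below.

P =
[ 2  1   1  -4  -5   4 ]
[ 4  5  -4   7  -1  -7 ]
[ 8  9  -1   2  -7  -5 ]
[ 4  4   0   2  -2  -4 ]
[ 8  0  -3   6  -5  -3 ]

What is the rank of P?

4

Row reduce to echelon form.
R2 ← R2 − (2)·R1: [0, 3, -6, 15, 9, -15]
R3 ← R3 − (4)·R1: [0, 5, -5, 18, 13, -21]
R4 ← R4 − (2)·R1: [0, 2, -2, 10, 8, -12]
R5 ← R5 − (4)·R1: [0, -4, -7, 22, 15, -19]
R3 ← R3 − (5/3)·R2: [0, 0, 5, -7, -2, 4]
R4 ← R4 − (2/3)·R2: [0, 0, 2, 0, 2, -2]
R5 ← R5 + (4/3)·R2: [0, 0, -15, 42, 27, -39]
R4 ← R4 − (2/5)·R3: [0, 0, 0, 14/5, 14/5, -18/5]
R5 ← R5 + (3)·R3: [0, 0, 0, 21, 21, -27]
R5 ← R5 − (15/2)·R4: [0, 0, 0, 0, 0, 0]
Echelon form has 4 nonzero rows, so rank(P) = 4.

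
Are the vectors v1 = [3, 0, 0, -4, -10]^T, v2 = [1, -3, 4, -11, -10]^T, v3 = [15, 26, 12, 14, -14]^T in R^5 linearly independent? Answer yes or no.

yes

Form the matrix with these vectors as rows and row reduce.
R2 ← R2 − (1/3)·R1: [0, -3, 4, -29/3, -20/3]
R3 ← R3 − (5)·R1: [0, 26, 12, 34, 36]
R3 ← R3 + (26/3)·R2: [0, 0, 140/3, -448/9, -196/9]
3 nonzero rows, so the 3 vectors span a space of dimension 3.
Since 3 = 3, the vectors are linearly independent.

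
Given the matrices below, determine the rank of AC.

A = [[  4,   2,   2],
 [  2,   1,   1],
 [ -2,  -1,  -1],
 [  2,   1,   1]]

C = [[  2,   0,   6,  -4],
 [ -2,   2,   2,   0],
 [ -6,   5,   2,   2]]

1

First compute AC:
[[ -8,  14,  32, -12],
 [ -4,   7,  16,  -6],
 [  4,  -7, -16,   6],
 [ -4,   7,  16,  -6]]
Now row reduce the product.
R2 ← R2 − (1/2)·R1: [0, 0, 0, 0]
R3 ← R3 + (1/2)·R1: [0, 0, 0, 0]
R4 ← R4 − (1/2)·R1: [0, 0, 0, 0]
1 nonzero row, so rank(AC) = 1.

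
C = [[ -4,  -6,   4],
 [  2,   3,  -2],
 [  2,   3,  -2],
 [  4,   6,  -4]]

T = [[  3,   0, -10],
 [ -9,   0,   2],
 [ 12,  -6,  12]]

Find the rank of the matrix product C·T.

First compute CT:
[[ 90, -24,  76],
 [-45,  12, -38],
 [-45,  12, -38],
 [-90,  24, -76]]
Now row reduce the product.
R2 ← R2 + (1/2)·R1: [0, 0, 0]
R3 ← R3 + (1/2)·R1: [0, 0, 0]
R4 ← R4 + R1: [0, 0, 0]
1 nonzero row, so rank(CT) = 1.

1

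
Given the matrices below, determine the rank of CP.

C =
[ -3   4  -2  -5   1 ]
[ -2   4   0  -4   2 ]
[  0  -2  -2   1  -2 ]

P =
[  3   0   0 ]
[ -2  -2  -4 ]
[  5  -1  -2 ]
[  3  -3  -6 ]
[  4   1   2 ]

First compute CP:
[[-38,  10,  20],
 [-18,   6,  12],
 [-11,   1,   2]]
Now row reduce the product.
R2 ← R2 − (9/19)·R1: [0, 24/19, 48/19]
R3 ← R3 − (11/38)·R1: [0, -36/19, -72/19]
R3 ← R3 + (3/2)·R2: [0, 0, 0]
2 nonzero rows, so rank(CP) = 2.

2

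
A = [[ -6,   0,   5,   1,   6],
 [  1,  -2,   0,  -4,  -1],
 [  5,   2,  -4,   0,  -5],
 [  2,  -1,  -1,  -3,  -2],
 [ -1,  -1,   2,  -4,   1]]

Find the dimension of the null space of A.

Row reduce to echelon form.
R2 ← R2 + (1/6)·R1: [0, -2, 5/6, -23/6, 0]
R3 ← R3 + (5/6)·R1: [0, 2, 1/6, 5/6, 0]
R4 ← R4 + (1/3)·R1: [0, -1, 2/3, -8/3, 0]
R5 ← R5 − (1/6)·R1: [0, -1, 7/6, -25/6, 0]
R3 ← R3 + R2: [0, 0, 1, -3, 0]
R4 ← R4 − (1/2)·R2: [0, 0, 1/4, -3/4, 0]
R5 ← R5 − (1/2)·R2: [0, 0, 3/4, -9/4, 0]
R4 ← R4 − (1/4)·R3: [0, 0, 0, 0, 0]
R5 ← R5 − (3/4)·R3: [0, 0, 0, 0, 0]
3 nonzero rows, so rank(A) = 3.
A has 5 columns; by rank–nullity, nullity = 5 − 3 = 2.

2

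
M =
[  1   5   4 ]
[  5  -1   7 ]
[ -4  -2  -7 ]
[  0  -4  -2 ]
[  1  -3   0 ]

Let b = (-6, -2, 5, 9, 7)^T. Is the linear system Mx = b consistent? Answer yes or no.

Row reduce the augmented matrix [M | b].
R2 ← R2 − (5)·R1: [0, -26, -13, 28]
R3 ← R3 + (4)·R1: [0, 18, 9, -19]
R5 ← R5 − R1: [0, -8, -4, 13]
R3 ← R3 + (9/13)·R2: [0, 0, 0, 5/13]
R4 ← R4 − (2/13)·R2: [0, 0, 0, 61/13]
R5 ← R5 − (4/13)·R2: [0, 0, 0, 57/13]
R4 ← R4 − (61/5)·R3: [0, 0, 0, 0]
R5 ← R5 − (57/5)·R3: [0, 0, 0, 0]
The echelon form has 3 nonzero rows; the last pivot sits in the augmented column, so rank(M) = 2 but rank([M|b]) = 3.
Since the ranks differ, the system is inconsistent.

no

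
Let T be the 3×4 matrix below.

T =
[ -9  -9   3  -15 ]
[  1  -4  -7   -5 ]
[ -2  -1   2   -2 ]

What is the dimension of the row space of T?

Row reduce to echelon form.
R2 ← R2 + (1/9)·R1: [0, -5, -20/3, -20/3]
R3 ← R3 − (2/9)·R1: [0, 1, 4/3, 4/3]
R3 ← R3 + (1/5)·R2: [0, 0, 0, 0]
Echelon form has 2 nonzero rows, so rank(T) = 2.
The row space has dimension equal to the rank: 2.

2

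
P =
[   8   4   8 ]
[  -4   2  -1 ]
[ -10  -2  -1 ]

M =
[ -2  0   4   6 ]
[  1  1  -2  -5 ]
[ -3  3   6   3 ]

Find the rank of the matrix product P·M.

First compute PM:
[[-36,  28,  72,  52],
 [ 13,  -1, -26, -37],
 [ 21,  -5, -42, -53]]
Now row reduce the product.
R2 ← R2 + (13/36)·R1: [0, 82/9, 0, -164/9]
R3 ← R3 + (7/12)·R1: [0, 34/3, 0, -68/3]
R3 ← R3 − (51/41)·R2: [0, 0, 0, 0]
2 nonzero rows, so rank(PM) = 2.

2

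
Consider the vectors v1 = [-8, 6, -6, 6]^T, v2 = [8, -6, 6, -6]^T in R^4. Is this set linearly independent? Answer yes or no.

Form the matrix with these vectors as rows and row reduce.
R2 ← R2 + R1: [0, 0, 0, 0]
1 nonzero row, so the 2 vectors span a space of dimension 1.
Since 1 < 2, the vectors are linearly dependent.

no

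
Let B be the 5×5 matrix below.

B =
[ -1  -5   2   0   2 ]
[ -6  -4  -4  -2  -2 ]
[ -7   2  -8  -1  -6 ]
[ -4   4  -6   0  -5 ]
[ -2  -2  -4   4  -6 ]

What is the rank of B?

4

Row reduce to echelon form.
R2 ← R2 − (6)·R1: [0, 26, -16, -2, -14]
R3 ← R3 − (7)·R1: [0, 37, -22, -1, -20]
R4 ← R4 − (4)·R1: [0, 24, -14, 0, -13]
R5 ← R5 − (2)·R1: [0, 8, -8, 4, -10]
R3 ← R3 − (37/26)·R2: [0, 0, 10/13, 24/13, -1/13]
R4 ← R4 − (12/13)·R2: [0, 0, 10/13, 24/13, -1/13]
R5 ← R5 − (4/13)·R2: [0, 0, -40/13, 60/13, -74/13]
R4 ← R4 − R3: [0, 0, 0, 0, 0]
R5 ← R5 + (4)·R3: [0, 0, 0, 12, -6]
Swap R4 ↔ R5
Echelon form has 4 nonzero rows, so rank(B) = 4.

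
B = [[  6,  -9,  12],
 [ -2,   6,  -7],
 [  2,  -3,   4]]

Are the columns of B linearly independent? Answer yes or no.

no

Row reduce B to echelon form.
R2 ← R2 + (1/3)·R1: [0, 3, -3]
R3 ← R3 − (1/3)·R1: [0, 0, 0]
2 pivots among 3 columns.
Only 2 < 3 pivot columns, so the columns are linearly dependent.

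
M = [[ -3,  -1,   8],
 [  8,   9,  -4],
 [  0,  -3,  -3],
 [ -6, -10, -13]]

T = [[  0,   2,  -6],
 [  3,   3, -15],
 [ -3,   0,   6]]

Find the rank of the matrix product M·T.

2

First compute MT:
[[-27,  -9,  81],
 [ 39,  43, -207],
 [  0,  -9,  27],
 [  9, -42, 108]]
Now row reduce the product.
R2 ← R2 + (13/9)·R1: [0, 30, -90]
R4 ← R4 + (1/3)·R1: [0, -45, 135]
R3 ← R3 + (3/10)·R2: [0, 0, 0]
R4 ← R4 + (3/2)·R2: [0, 0, 0]
2 nonzero rows, so rank(MT) = 2.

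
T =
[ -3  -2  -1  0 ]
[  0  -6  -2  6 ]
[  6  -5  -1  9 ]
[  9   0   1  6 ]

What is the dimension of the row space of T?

2

Row reduce to echelon form.
R3 ← R3 + (2)·R1: [0, -9, -3, 9]
R4 ← R4 + (3)·R1: [0, -6, -2, 6]
R3 ← R3 − (3/2)·R2: [0, 0, 0, 0]
R4 ← R4 − R2: [0, 0, 0, 0]
Echelon form has 2 nonzero rows, so rank(T) = 2.
The row space has dimension equal to the rank: 2.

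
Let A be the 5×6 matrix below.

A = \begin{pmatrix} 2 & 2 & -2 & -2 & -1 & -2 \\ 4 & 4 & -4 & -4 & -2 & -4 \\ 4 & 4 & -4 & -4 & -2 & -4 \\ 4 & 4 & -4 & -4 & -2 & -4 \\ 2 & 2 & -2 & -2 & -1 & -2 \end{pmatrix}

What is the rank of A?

1

Row reduce to echelon form.
R2 ← R2 − (2)·R1: [0, 0, 0, 0, 0, 0]
R3 ← R3 − (2)·R1: [0, 0, 0, 0, 0, 0]
R4 ← R4 − (2)·R1: [0, 0, 0, 0, 0, 0]
R5 ← R5 − R1: [0, 0, 0, 0, 0, 0]
Echelon form has 1 nonzero row, so rank(A) = 1.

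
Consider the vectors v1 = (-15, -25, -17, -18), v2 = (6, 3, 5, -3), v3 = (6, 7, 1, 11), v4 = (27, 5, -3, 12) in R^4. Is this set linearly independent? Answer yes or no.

no

Form the matrix with these vectors as rows and row reduce.
R2 ← R2 + (2/5)·R1: [0, -7, -9/5, -51/5]
R3 ← R3 + (2/5)·R1: [0, -3, -29/5, 19/5]
R4 ← R4 + (9/5)·R1: [0, -40, -168/5, -102/5]
R3 ← R3 − (3/7)·R2: [0, 0, -176/35, 286/35]
R4 ← R4 − (40/7)·R2: [0, 0, -816/35, 1326/35]
R4 ← R4 − (51/11)·R3: [0, 0, 0, 0]
3 nonzero rows, so the 4 vectors span a space of dimension 3.
Since 3 < 4, the vectors are linearly dependent.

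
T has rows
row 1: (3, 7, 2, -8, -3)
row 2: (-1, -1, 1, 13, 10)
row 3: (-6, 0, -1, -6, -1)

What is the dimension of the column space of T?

Row reduce to echelon form.
R2 ← R2 + (1/3)·R1: [0, 4/3, 5/3, 31/3, 9]
R3 ← R3 + (2)·R1: [0, 14, 3, -22, -7]
R3 ← R3 − (21/2)·R2: [0, 0, -29/2, -261/2, -203/2]
Echelon form has 3 nonzero rows, so rank(T) = 3.
The column space has dimension equal to the rank: 3.

3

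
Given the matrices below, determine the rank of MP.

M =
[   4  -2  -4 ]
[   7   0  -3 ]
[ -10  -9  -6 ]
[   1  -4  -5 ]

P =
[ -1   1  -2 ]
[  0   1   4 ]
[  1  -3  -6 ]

2

First compute MP:
[[ -8,  14,   8],
 [-10,  16,   4],
 [  4,  -1,  20],
 [ -6,  12,  12]]
Now row reduce the product.
R2 ← R2 − (5/4)·R1: [0, -3/2, -6]
R3 ← R3 + (1/2)·R1: [0, 6, 24]
R4 ← R4 − (3/4)·R1: [0, 3/2, 6]
R3 ← R3 + (4)·R2: [0, 0, 0]
R4 ← R4 + R2: [0, 0, 0]
2 nonzero rows, so rank(MP) = 2.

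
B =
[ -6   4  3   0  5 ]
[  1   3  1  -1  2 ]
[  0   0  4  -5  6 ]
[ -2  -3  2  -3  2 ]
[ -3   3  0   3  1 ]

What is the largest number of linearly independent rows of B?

4

Row reduce to echelon form.
R2 ← R2 + (1/6)·R1: [0, 11/3, 3/2, -1, 17/6]
R4 ← R4 − (1/3)·R1: [0, -13/3, 1, -3, 1/3]
R5 ← R5 − (1/2)·R1: [0, 1, -3/2, 3, -3/2]
R4 ← R4 + (13/11)·R2: [0, 0, 61/22, -46/11, 81/22]
R5 ← R5 − (3/11)·R2: [0, 0, -21/11, 36/11, -25/11]
R4 ← R4 − (61/88)·R3: [0, 0, 0, -63/88, -21/44]
R5 ← R5 + (21/44)·R3: [0, 0, 0, 39/44, 13/22]
R5 ← R5 + (26/21)·R4: [0, 0, 0, 0, 0]
Echelon form has 4 nonzero rows, so rank(B) = 4.
The rank gives the maximum number of linearly independent rows: 4.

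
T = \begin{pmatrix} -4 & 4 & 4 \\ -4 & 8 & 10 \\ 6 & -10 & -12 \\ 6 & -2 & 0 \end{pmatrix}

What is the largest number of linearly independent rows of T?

Row reduce to echelon form.
R2 ← R2 − R1: [0, 4, 6]
R3 ← R3 + (3/2)·R1: [0, -4, -6]
R4 ← R4 + (3/2)·R1: [0, 4, 6]
R3 ← R3 + R2: [0, 0, 0]
R4 ← R4 − R2: [0, 0, 0]
Echelon form has 2 nonzero rows, so rank(T) = 2.
The rank gives the maximum number of linearly independent rows: 2.

2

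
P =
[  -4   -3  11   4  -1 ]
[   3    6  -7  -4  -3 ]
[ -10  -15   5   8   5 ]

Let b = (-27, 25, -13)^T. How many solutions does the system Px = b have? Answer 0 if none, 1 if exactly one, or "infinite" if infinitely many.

infinite

Row reduce the augmented matrix [P | b].
R2 ← R2 + (3/4)·R1: [0, 15/4, 5/4, -1, -15/4, 19/4]
R3 ← R3 − (5/2)·R1: [0, -15/2, -45/2, -2, 15/2, 109/2]
R3 ← R3 + (2)·R2: [0, 0, -20, -4, 0, 64]
The echelon form has 3 nonzero rows, and every pivot lies in the first 5 columns, so rank(P) = rank([P|b]) = 3.
The system is consistent.
rank = 3 < 5 unknowns, so there are infinitely many solutions.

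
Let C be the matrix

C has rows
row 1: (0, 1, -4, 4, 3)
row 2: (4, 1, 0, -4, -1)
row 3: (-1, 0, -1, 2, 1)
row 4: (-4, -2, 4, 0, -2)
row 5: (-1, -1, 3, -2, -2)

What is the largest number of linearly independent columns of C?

2

Row reduce to echelon form.
Swap R1 ↔ R2
R3 ← R3 + (1/4)·R1: [0, 1/4, -1, 1, 3/4]
R4 ← R4 + R1: [0, -1, 4, -4, -3]
R5 ← R5 + (1/4)·R1: [0, -3/4, 3, -3, -9/4]
R3 ← R3 − (1/4)·R2: [0, 0, 0, 0, 0]
R4 ← R4 + R2: [0, 0, 0, 0, 0]
R5 ← R5 + (3/4)·R2: [0, 0, 0, 0, 0]
Echelon form has 2 nonzero rows, so rank(C) = 2.
The rank gives the maximum number of linearly independent columns: 2.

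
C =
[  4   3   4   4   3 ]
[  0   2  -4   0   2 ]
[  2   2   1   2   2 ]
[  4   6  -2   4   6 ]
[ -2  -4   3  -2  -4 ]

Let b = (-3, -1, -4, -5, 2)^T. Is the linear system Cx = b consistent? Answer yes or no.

no

Row reduce the augmented matrix [C | b].
R3 ← R3 − (1/2)·R1: [0, 1/2, -1, 0, 1/2, -5/2]
R4 ← R4 − R1: [0, 3, -6, 0, 3, -2]
R5 ← R5 + (1/2)·R1: [0, -5/2, 5, 0, -5/2, 1/2]
R3 ← R3 − (1/4)·R2: [0, 0, 0, 0, 0, -9/4]
R4 ← R4 − (3/2)·R2: [0, 0, 0, 0, 0, -1/2]
R5 ← R5 + (5/4)·R2: [0, 0, 0, 0, 0, -3/4]
R4 ← R4 − (2/9)·R3: [0, 0, 0, 0, 0, 0]
R5 ← R5 − (1/3)·R3: [0, 0, 0, 0, 0, 0]
The echelon form has 3 nonzero rows; the last pivot sits in the augmented column, so rank(C) = 2 but rank([C|b]) = 3.
Since the ranks differ, the system is inconsistent.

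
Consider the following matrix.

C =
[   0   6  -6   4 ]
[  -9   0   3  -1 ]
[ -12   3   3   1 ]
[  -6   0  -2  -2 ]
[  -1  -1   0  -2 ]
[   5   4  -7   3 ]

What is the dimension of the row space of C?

Row reduce to echelon form.
Swap R1 ↔ R2
R3 ← R3 − (4/3)·R1: [0, 3, -1, 7/3]
R4 ← R4 − (2/3)·R1: [0, 0, -4, -4/3]
R5 ← R5 − (1/9)·R1: [0, -1, -1/3, -17/9]
R6 ← R6 + (5/9)·R1: [0, 4, -16/3, 22/9]
R3 ← R3 − (1/2)·R2: [0, 0, 2, 1/3]
R5 ← R5 + (1/6)·R2: [0, 0, -4/3, -11/9]
R6 ← R6 − (2/3)·R2: [0, 0, -4/3, -2/9]
R4 ← R4 + (2)·R3: [0, 0, 0, -2/3]
R5 ← R5 + (2/3)·R3: [0, 0, 0, -1]
R6 ← R6 + (2/3)·R3: [0, 0, 0, 0]
R5 ← R5 − (3/2)·R4: [0, 0, 0, 0]
Echelon form has 4 nonzero rows, so rank(C) = 4.
The row space has dimension equal to the rank: 4.

4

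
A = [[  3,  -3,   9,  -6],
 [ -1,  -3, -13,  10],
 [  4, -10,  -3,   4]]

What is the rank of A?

Row reduce to echelon form.
R2 ← R2 + (1/3)·R1: [0, -4, -10, 8]
R3 ← R3 − (4/3)·R1: [0, -6, -15, 12]
R3 ← R3 − (3/2)·R2: [0, 0, 0, 0]
Echelon form has 2 nonzero rows, so rank(A) = 2.

2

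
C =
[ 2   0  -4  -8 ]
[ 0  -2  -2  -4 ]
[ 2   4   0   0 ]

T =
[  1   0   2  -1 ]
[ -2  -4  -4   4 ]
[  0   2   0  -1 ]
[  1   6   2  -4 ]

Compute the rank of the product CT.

First compute CT:
[[ -6, -56, -12,  34],
 [  0, -20,   0,  10],
 [ -6, -16, -12,  14]]
Now row reduce the product.
R3 ← R3 − R1: [0, 40, 0, -20]
R3 ← R3 + (2)·R2: [0, 0, 0, 0]
2 nonzero rows, so rank(CT) = 2.

2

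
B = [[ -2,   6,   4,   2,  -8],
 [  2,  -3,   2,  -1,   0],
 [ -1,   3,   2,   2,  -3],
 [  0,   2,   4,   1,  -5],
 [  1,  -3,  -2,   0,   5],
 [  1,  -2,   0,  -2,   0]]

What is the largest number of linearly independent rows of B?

Row reduce to echelon form.
R2 ← R2 + R1: [0, 3, 6, 1, -8]
R3 ← R3 − (1/2)·R1: [0, 0, 0, 1, 1]
R5 ← R5 + (1/2)·R1: [0, 0, 0, 1, 1]
R6 ← R6 + (1/2)·R1: [0, 1, 2, -1, -4]
R4 ← R4 − (2/3)·R2: [0, 0, 0, 1/3, 1/3]
R6 ← R6 − (1/3)·R2: [0, 0, 0, -4/3, -4/3]
R4 ← R4 − (1/3)·R3: [0, 0, 0, 0, 0]
R5 ← R5 − R3: [0, 0, 0, 0, 0]
R6 ← R6 + (4/3)·R3: [0, 0, 0, 0, 0]
Echelon form has 3 nonzero rows, so rank(B) = 3.
The rank gives the maximum number of linearly independent rows: 3.

3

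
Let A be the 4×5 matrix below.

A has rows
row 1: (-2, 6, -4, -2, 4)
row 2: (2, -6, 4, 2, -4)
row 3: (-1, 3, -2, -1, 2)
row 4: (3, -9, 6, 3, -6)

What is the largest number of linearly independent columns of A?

1

Row reduce to echelon form.
R2 ← R2 + R1: [0, 0, 0, 0, 0]
R3 ← R3 − (1/2)·R1: [0, 0, 0, 0, 0]
R4 ← R4 + (3/2)·R1: [0, 0, 0, 0, 0]
Echelon form has 1 nonzero row, so rank(A) = 1.
The rank gives the maximum number of linearly independent columns: 1.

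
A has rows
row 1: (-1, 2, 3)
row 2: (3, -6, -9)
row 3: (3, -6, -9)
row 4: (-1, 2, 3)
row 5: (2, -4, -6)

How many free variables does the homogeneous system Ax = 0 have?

Row reduce to echelon form.
R2 ← R2 + (3)·R1: [0, 0, 0]
R3 ← R3 + (3)·R1: [0, 0, 0]
R4 ← R4 − R1: [0, 0, 0]
R5 ← R5 + (2)·R1: [0, 0, 0]
1 nonzero row, so rank(A) = 1.
A has 3 columns; by rank–nullity, nullity = 3 − 1 = 2.

2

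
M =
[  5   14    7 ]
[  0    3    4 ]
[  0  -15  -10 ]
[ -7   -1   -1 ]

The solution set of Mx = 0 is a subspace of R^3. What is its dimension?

0

Row reduce to echelon form.
R4 ← R4 + (7/5)·R1: [0, 93/5, 44/5]
R3 ← R3 + (5)·R2: [0, 0, 10]
R4 ← R4 − (31/5)·R2: [0, 0, -16]
R4 ← R4 + (8/5)·R3: [0, 0, 0]
3 nonzero rows, so rank(M) = 3.
M has 3 columns; by rank–nullity, nullity = 3 − 3 = 0.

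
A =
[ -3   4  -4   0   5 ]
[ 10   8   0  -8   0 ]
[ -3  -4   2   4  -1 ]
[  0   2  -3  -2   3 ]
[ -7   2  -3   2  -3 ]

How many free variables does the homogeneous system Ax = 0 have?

1

Row reduce to echelon form.
R2 ← R2 + (10/3)·R1: [0, 64/3, -40/3, -8, 50/3]
R3 ← R3 − R1: [0, -8, 6, 4, -6]
R5 ← R5 − (7/3)·R1: [0, -22/3, 19/3, 2, -44/3]
R3 ← R3 + (3/8)·R2: [0, 0, 1, 1, 1/4]
R4 ← R4 − (3/32)·R2: [0, 0, -7/4, -5/4, 23/16]
R5 ← R5 + (11/32)·R2: [0, 0, 7/4, -3/4, -143/16]
R4 ← R4 + (7/4)·R3: [0, 0, 0, 1/2, 15/8]
R5 ← R5 − (7/4)·R3: [0, 0, 0, -5/2, -75/8]
R5 ← R5 + (5)·R4: [0, 0, 0, 0, 0]
4 nonzero rows, so rank(A) = 4.
A has 5 columns; by rank–nullity, nullity = 5 − 4 = 1.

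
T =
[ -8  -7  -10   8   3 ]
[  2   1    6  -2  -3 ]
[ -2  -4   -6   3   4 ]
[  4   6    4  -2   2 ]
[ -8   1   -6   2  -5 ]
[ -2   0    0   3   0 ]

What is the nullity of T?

Row reduce to echelon form.
R2 ← R2 + (1/4)·R1: [0, -3/4, 7/2, 0, -9/4]
R3 ← R3 − (1/4)·R1: [0, -9/4, -7/2, 1, 13/4]
R4 ← R4 + (1/2)·R1: [0, 5/2, -1, 2, 7/2]
R5 ← R5 − R1: [0, 8, 4, -6, -8]
R6 ← R6 − (1/4)·R1: [0, 7/4, 5/2, 1, -3/4]
R3 ← R3 − (3)·R2: [0, 0, -14, 1, 10]
R4 ← R4 + (10/3)·R2: [0, 0, 32/3, 2, -4]
R5 ← R5 + (32/3)·R2: [0, 0, 124/3, -6, -32]
R6 ← R6 + (7/3)·R2: [0, 0, 32/3, 1, -6]
R4 ← R4 + (16/21)·R3: [0, 0, 0, 58/21, 76/21]
R5 ← R5 + (62/21)·R3: [0, 0, 0, -64/21, -52/21]
R6 ← R6 + (16/21)·R3: [0, 0, 0, 37/21, 34/21]
R5 ← R5 + (32/29)·R4: [0, 0, 0, 0, 44/29]
R6 ← R6 − (37/58)·R4: [0, 0, 0, 0, -20/29]
R6 ← R6 + (5/11)·R5: [0, 0, 0, 0, 0]
5 nonzero rows, so rank(T) = 5.
T has 5 columns; by rank–nullity, nullity = 5 − 5 = 0.

0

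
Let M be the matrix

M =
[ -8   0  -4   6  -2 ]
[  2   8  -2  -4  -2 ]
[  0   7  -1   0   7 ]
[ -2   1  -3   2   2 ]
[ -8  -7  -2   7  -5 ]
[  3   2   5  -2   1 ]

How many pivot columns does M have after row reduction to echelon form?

Row reduce to echelon form.
R2 ← R2 + (1/4)·R1: [0, 8, -3, -5/2, -5/2]
R4 ← R4 − (1/4)·R1: [0, 1, -2, 1/2, 5/2]
R5 ← R5 − R1: [0, -7, 2, 1, -3]
R6 ← R6 + (3/8)·R1: [0, 2, 7/2, 1/4, 1/4]
R3 ← R3 − (7/8)·R2: [0, 0, 13/8, 35/16, 147/16]
R4 ← R4 − (1/8)·R2: [0, 0, -13/8, 13/16, 45/16]
R5 ← R5 + (7/8)·R2: [0, 0, -5/8, -19/16, -83/16]
R6 ← R6 − (1/4)·R2: [0, 0, 17/4, 7/8, 7/8]
R4 ← R4 + R3: [0, 0, 0, 3, 12]
R5 ← R5 + (5/13)·R3: [0, 0, 0, -9/26, -43/26]
R6 ← R6 − (34/13)·R3: [0, 0, 0, -63/13, -301/13]
R5 ← R5 + (3/26)·R4: [0, 0, 0, 0, -7/26]
R6 ← R6 + (21/13)·R4: [0, 0, 0, 0, -49/13]
R6 ← R6 − (14)·R5: [0, 0, 0, 0, 0]
Echelon form has 5 nonzero rows, so rank(M) = 5.
Each nonzero row contributes one pivot column: 5 pivot columns.

5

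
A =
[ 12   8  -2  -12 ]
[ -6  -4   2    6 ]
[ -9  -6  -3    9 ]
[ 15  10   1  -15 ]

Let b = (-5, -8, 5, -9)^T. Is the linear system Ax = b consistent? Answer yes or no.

Row reduce the augmented matrix [A | b].
R2 ← R2 + (1/2)·R1: [0, 0, 1, 0, -21/2]
R3 ← R3 + (3/4)·R1: [0, 0, -9/2, 0, 5/4]
R4 ← R4 − (5/4)·R1: [0, 0, 7/2, 0, -11/4]
R3 ← R3 + (9/2)·R2: [0, 0, 0, 0, -46]
R4 ← R4 − (7/2)·R2: [0, 0, 0, 0, 34]
R4 ← R4 + (17/23)·R3: [0, 0, 0, 0, 0]
The echelon form has 3 nonzero rows; the last pivot sits in the augmented column, so rank(A) = 2 but rank([A|b]) = 3.
Since the ranks differ, the system is inconsistent.

no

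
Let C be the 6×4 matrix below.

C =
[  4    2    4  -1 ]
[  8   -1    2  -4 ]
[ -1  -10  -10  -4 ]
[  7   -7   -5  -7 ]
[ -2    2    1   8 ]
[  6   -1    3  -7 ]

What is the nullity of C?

Row reduce to echelon form.
R2 ← R2 − (2)·R1: [0, -5, -6, -2]
R3 ← R3 + (1/4)·R1: [0, -19/2, -9, -17/4]
R4 ← R4 − (7/4)·R1: [0, -21/2, -12, -21/4]
R5 ← R5 + (1/2)·R1: [0, 3, 3, 15/2]
R6 ← R6 − (3/2)·R1: [0, -4, -3, -11/2]
R3 ← R3 − (19/10)·R2: [0, 0, 12/5, -9/20]
R4 ← R4 − (21/10)·R2: [0, 0, 3/5, -21/20]
R5 ← R5 + (3/5)·R2: [0, 0, -3/5, 63/10]
R6 ← R6 − (4/5)·R2: [0, 0, 9/5, -39/10]
R4 ← R4 − (1/4)·R3: [0, 0, 0, -15/16]
R5 ← R5 + (1/4)·R3: [0, 0, 0, 99/16]
R6 ← R6 − (3/4)·R3: [0, 0, 0, -57/16]
R5 ← R5 + (33/5)·R4: [0, 0, 0, 0]
R6 ← R6 − (19/5)·R4: [0, 0, 0, 0]
4 nonzero rows, so rank(C) = 4.
C has 4 columns; by rank–nullity, nullity = 4 − 4 = 0.

0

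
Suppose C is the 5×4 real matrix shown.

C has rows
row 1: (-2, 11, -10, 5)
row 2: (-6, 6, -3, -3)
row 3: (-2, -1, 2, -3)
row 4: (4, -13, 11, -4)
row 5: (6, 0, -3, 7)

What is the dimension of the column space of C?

Row reduce to echelon form.
R2 ← R2 − (3)·R1: [0, -27, 27, -18]
R3 ← R3 − R1: [0, -12, 12, -8]
R4 ← R4 + (2)·R1: [0, 9, -9, 6]
R5 ← R5 + (3)·R1: [0, 33, -33, 22]
R3 ← R3 − (4/9)·R2: [0, 0, 0, 0]
R4 ← R4 + (1/3)·R2: [0, 0, 0, 0]
R5 ← R5 + (11/9)·R2: [0, 0, 0, 0]
Echelon form has 2 nonzero rows, so rank(C) = 2.
The column space has dimension equal to the rank: 2.

2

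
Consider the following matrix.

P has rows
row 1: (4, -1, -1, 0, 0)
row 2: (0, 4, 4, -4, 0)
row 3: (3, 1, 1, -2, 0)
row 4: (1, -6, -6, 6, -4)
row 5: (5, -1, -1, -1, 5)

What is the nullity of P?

Row reduce to echelon form.
R3 ← R3 − (3/4)·R1: [0, 7/4, 7/4, -2, 0]
R4 ← R4 − (1/4)·R1: [0, -23/4, -23/4, 6, -4]
R5 ← R5 − (5/4)·R1: [0, 1/4, 1/4, -1, 5]
R3 ← R3 − (7/16)·R2: [0, 0, 0, -1/4, 0]
R4 ← R4 + (23/16)·R2: [0, 0, 0, 1/4, -4]
R5 ← R5 − (1/16)·R2: [0, 0, 0, -3/4, 5]
R4 ← R4 + R3: [0, 0, 0, 0, -4]
R5 ← R5 − (3)·R3: [0, 0, 0, 0, 5]
R5 ← R5 + (5/4)·R4: [0, 0, 0, 0, 0]
4 nonzero rows, so rank(P) = 4.
P has 5 columns; by rank–nullity, nullity = 5 − 4 = 1.

1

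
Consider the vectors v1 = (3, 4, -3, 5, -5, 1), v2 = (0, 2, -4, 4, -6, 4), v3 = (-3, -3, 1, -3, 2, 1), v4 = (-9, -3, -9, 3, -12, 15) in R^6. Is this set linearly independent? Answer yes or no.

Form the matrix with these vectors as rows and row reduce.
R3 ← R3 + R1: [0, 1, -2, 2, -3, 2]
R4 ← R4 + (3)·R1: [0, 9, -18, 18, -27, 18]
R3 ← R3 − (1/2)·R2: [0, 0, 0, 0, 0, 0]
R4 ← R4 − (9/2)·R2: [0, 0, 0, 0, 0, 0]
2 nonzero rows, so the 4 vectors span a space of dimension 2.
Since 2 < 4, the vectors are linearly dependent.

no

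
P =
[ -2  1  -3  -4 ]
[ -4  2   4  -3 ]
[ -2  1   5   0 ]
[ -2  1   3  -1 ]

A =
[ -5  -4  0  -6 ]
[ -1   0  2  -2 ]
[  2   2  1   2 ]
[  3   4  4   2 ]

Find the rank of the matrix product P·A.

2

First compute PA:
[[ -9, -14, -17,  -4],
 [ 17,  12,  -4,  22],
 [ 19,  18,   7,  20],
 [ 12,  10,   1,  14]]
Now row reduce the product.
R2 ← R2 + (17/9)·R1: [0, -130/9, -325/9, 130/9]
R3 ← R3 + (19/9)·R1: [0, -104/9, -260/9, 104/9]
R4 ← R4 + (4/3)·R1: [0, -26/3, -65/3, 26/3]
R3 ← R3 − (4/5)·R2: [0, 0, 0, 0]
R4 ← R4 − (3/5)·R2: [0, 0, 0, 0]
2 nonzero rows, so rank(PA) = 2.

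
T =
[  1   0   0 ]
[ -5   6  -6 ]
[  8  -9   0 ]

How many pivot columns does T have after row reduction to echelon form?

Row reduce to echelon form.
R2 ← R2 + (5)·R1: [0, 6, -6]
R3 ← R3 − (8)·R1: [0, -9, 0]
R3 ← R3 + (3/2)·R2: [0, 0, -9]
Echelon form has 3 nonzero rows, so rank(T) = 3.
Each nonzero row contributes one pivot column: 3 pivot columns.

3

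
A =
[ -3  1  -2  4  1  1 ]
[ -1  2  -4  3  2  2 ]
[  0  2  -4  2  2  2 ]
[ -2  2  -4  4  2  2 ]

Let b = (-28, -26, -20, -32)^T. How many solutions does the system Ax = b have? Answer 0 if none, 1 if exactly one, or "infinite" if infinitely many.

Row reduce the augmented matrix [A | b].
R2 ← R2 − (1/3)·R1: [0, 5/3, -10/3, 5/3, 5/3, 5/3, -50/3]
R4 ← R4 − (2/3)·R1: [0, 4/3, -8/3, 4/3, 4/3, 4/3, -40/3]
R3 ← R3 − (6/5)·R2: [0, 0, 0, 0, 0, 0, 0]
R4 ← R4 − (4/5)·R2: [0, 0, 0, 0, 0, 0, 0]
The echelon form has 2 nonzero rows, and every pivot lies in the first 6 columns, so rank(A) = rank([A|b]) = 2.
The system is consistent.
rank = 2 < 6 unknowns, so there are infinitely many solutions.

infinite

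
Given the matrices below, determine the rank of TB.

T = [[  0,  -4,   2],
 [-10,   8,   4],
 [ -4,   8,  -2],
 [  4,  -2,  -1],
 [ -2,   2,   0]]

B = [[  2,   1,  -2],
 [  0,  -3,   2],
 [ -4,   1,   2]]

2

First compute TB:
[[ -8,  14,  -4],
 [-36, -30,  44],
 [  0, -30,  20],
 [ 12,   9, -14],
 [ -4,  -8,   8]]
Now row reduce the product.
R2 ← R2 − (9/2)·R1: [0, -93, 62]
R4 ← R4 + (3/2)·R1: [0, 30, -20]
R5 ← R5 − (1/2)·R1: [0, -15, 10]
R3 ← R3 − (10/31)·R2: [0, 0, 0]
R4 ← R4 + (10/31)·R2: [0, 0, 0]
R5 ← R5 − (5/31)·R2: [0, 0, 0]
2 nonzero rows, so rank(TB) = 2.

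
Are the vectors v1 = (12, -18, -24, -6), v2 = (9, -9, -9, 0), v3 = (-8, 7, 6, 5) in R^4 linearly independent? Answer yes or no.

yes

Form the matrix with these vectors as rows and row reduce.
R2 ← R2 − (3/4)·R1: [0, 9/2, 9, 9/2]
R3 ← R3 + (2/3)·R1: [0, -5, -10, 1]
R3 ← R3 + (10/9)·R2: [0, 0, 0, 6]
3 nonzero rows, so the 3 vectors span a space of dimension 3.
Since 3 = 3, the vectors are linearly independent.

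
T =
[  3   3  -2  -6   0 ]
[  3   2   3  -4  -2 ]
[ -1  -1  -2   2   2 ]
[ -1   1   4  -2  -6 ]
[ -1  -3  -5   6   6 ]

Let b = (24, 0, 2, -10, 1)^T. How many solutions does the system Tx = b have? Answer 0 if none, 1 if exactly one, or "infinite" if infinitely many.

Row reduce the augmented matrix [T | b].
R2 ← R2 − R1: [0, -1, 5, 2, -2, -24]
R3 ← R3 + (1/3)·R1: [0, 0, -8/3, 0, 2, 10]
R4 ← R4 + (1/3)·R1: [0, 2, 10/3, -4, -6, -2]
R5 ← R5 + (1/3)·R1: [0, -2, -17/3, 4, 6, 9]
R4 ← R4 + (2)·R2: [0, 0, 40/3, 0, -10, -50]
R5 ← R5 − (2)·R2: [0, 0, -47/3, 0, 10, 57]
R4 ← R4 + (5)·R3: [0, 0, 0, 0, 0, 0]
R5 ← R5 − (47/8)·R3: [0, 0, 0, 0, -7/4, -7/4]
Swap R4 ↔ R5
The echelon form has 4 nonzero rows, and every pivot lies in the first 5 columns, so rank(T) = rank([T|b]) = 4.
The system is consistent.
rank = 4 < 5 unknowns, so there are infinitely many solutions.

infinite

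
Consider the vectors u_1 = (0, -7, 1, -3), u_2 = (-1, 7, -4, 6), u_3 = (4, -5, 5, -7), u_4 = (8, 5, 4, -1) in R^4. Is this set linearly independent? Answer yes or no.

yes

Form the matrix with these vectors as rows and row reduce.
Swap R1 ↔ R2
R3 ← R3 + (4)·R1: [0, 23, -11, 17]
R4 ← R4 + (8)·R1: [0, 61, -28, 47]
R3 ← R3 + (23/7)·R2: [0, 0, -54/7, 50/7]
R4 ← R4 + (61/7)·R2: [0, 0, -135/7, 146/7]
R4 ← R4 − (5/2)·R3: [0, 0, 0, 3]
4 nonzero rows, so the 4 vectors span a space of dimension 4.
Since 4 = 4, the vectors are linearly independent.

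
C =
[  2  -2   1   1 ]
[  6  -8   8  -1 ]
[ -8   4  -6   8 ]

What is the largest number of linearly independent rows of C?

Row reduce to echelon form.
R2 ← R2 − (3)·R1: [0, -2, 5, -4]
R3 ← R3 + (4)·R1: [0, -4, -2, 12]
R3 ← R3 − (2)·R2: [0, 0, -12, 20]
Echelon form has 3 nonzero rows, so rank(C) = 3.
The rank gives the maximum number of linearly independent rows: 3.

3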